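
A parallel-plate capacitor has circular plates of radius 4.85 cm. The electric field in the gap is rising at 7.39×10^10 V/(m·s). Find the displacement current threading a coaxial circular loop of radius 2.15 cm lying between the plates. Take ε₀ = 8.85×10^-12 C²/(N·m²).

9.50×10^-4 A

I_d = ε₀ dΦ_E/dt = ε₀ πR² (dE/dt) = (8.85×10^-12)(7.390×10^-3)(7.39×10^10) = 4.833×10^-3 A through the full plate area.
Since J_d is uniform, the enclosed fraction is (r/R)² = 0.1965, giving I_d,enc = 9.50×10^-4 A.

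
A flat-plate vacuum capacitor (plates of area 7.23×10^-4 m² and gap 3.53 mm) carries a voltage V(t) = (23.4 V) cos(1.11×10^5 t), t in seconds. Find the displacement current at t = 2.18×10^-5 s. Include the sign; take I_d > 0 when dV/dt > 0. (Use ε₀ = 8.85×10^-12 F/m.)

C = ε₀A/d = (8.85×10^-12)(7.23×10^-4)/(3.53×10^-3) = 1.813×10^-12 F. dV/dt = V₀ω·−sin(ωt); at ωt = 2.4198 rad this factor is -0.6607.
I_d = C dV/dt = (1.813×10^-12)(23.4)(1.11×10^5)(-0.6607) = -3.11×10^-6 A.

-3.11×10^-6 A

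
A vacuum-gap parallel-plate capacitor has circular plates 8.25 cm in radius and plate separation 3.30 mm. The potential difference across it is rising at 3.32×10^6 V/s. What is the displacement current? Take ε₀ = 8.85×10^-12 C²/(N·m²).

C = ε₀A/d = (8.85×10^-12)(0.02138)/(3.30×10^-3) = 5.734×10^-11 F.
I_d = C dV/dt = (5.734×10^-11)(3.32×10^6) = 1.90×10^-4 A.

1.90×10^-4 A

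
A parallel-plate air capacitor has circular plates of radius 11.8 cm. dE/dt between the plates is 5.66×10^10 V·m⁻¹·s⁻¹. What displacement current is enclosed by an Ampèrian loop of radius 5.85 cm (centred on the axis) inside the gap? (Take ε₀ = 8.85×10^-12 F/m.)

5.39×10^-3 A

Total displacement current: I_d = ε₀(πR²)(dE/dt) = (8.85×10^-12)(0.04374)(5.66×10^10) = 0.02191 A.
Since J_d is uniform, the enclosed fraction is (r/R)² = 0.2458, giving I_d,enc = 5.39×10^-3 A.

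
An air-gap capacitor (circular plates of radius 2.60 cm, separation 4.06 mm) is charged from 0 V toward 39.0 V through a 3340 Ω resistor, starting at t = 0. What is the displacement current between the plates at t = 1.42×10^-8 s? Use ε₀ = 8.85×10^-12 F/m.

C = ε₀A/d = (8.85×10^-12)(2.124×10^-3)/(4.06×10^-3) = 4.630×10^-12 F, so τ = RC = 1.546×10^-8 s.
The conduction current is I(t) = (V₀/R) e^(−t/τ), and the displacement current between the plates equals it.
t/τ = 0.9185; I_d = (39.0/3340) · e^(−0.9185) = (0.01168)(0.3991) = 4.66×10^-3 A.

4.66×10^-3 A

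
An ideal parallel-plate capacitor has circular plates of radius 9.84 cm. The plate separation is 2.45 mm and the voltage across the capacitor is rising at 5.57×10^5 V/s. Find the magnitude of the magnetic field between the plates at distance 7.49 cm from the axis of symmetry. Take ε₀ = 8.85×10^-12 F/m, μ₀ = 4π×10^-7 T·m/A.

I_d = C dV/dt with C = ε₀πR²/d = 1.099×10^-10 F, so I_d = (1.099×10^-10)(5.57×10^5) = 6.121×10^-5 A.
An Ampèrian loop of radius r encloses a fraction (r/R)² of I_d. Then B·2πr = μ₀ I_d (r/R)², giving B = μ₀ I_d r/(2πR²) = 9.47×10^-11 T.

9.47×10^-11 T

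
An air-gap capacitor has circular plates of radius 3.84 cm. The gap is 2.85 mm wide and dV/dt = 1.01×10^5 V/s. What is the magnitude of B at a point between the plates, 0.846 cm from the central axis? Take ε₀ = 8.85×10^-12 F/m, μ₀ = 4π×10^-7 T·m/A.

1.67×10^-12 T

With E = V/d, dE/dt = 3.544×10^7 V/(m·s) and πR² = 4.632×10^-3 m², giving I_d = ε₀ πR² dE/dt = 1.453×10^-6 A.
∮B·dl = μ₀ I_d,enc with I_d,enc = I_d r²/R² = 7.053×10^-8 A; so B = μ₀ I_d,enc/(2πr) = 1.67×10^-12 T.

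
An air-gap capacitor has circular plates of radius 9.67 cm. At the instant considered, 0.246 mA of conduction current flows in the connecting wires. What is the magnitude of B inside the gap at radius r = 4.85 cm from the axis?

No conduction current crosses the gap, so I_d there equals the 2.46×10^-4 A in the leads.
An Ampèrian loop of radius r encloses a fraction (r/R)² of I_d. Then B·2πr = μ₀ I_d (r/R)², giving B = μ₀ I_d r/(2πR²) = 2.55×10^-10 T.

2.55×10^-10 T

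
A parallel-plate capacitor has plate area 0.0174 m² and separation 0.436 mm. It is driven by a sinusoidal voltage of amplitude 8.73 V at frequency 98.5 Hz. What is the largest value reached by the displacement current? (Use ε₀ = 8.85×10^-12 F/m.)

The displacement current equals the conduction current C dV/dt, which peaks at C V₀ ω.
With C = ε₀A/d = (8.85×10^-12)(0.0174)/(4.36×10^-4) = 3.532×10^-10 F and ω = 2πf = 618.9 rad/s, I_d,max = (3.532×10^-10)(8.73)(618.9) = 1.91×10^-6 A.

1.91×10^-6 A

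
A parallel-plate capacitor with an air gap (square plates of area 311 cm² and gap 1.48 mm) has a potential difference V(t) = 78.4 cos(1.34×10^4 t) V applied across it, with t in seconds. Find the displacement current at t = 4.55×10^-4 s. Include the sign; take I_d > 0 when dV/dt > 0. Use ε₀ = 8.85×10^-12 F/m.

3.62×10^-5 A

C = ε₀A/d = (8.85×10^-12)(0.0311)/(1.48×10^-3) = 1.860×10^-10 F. dV/dt = V₀ω·−sin(ωt); at ωt = 6.097 rad this factor is 0.1851.
I_d = C dV/dt = (1.860×10^-10)(78.4)(1.34×10^4)(0.1851) = 3.62×10^-5 A.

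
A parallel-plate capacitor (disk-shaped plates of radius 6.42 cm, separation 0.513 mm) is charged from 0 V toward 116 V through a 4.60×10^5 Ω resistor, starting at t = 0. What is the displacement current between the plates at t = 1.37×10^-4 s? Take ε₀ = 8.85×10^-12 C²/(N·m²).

C = ε₀A/d = (8.85×10^-12)(0.01295)/(5.13×10^-4) = 2.234×10^-10 F and τ = RC = 1.028×10^-4 s. I_d in the gap equals the RC charging current.
I_d(t) = (V₀/R) e^(−t/τ) = 2.522×10^-4 · e^(−1.333) = 6.65×10^-5 A.

6.65×10^-5 A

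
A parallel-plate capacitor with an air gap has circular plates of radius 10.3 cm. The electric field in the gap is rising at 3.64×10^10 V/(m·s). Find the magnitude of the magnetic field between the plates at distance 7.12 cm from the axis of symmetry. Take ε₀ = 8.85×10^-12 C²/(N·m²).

I_d = ε₀ dΦ_E/dt = ε₀ πR² (dE/dt) = (8.85×10^-12)(0.03333)(3.64×10^10) = 0.01074 A through the full plate area.
An Ampèrian loop of radius r encloses a fraction (r/R)² of I_d. Then B·2πr = μ₀ I_d (r/R)², giving B = μ₀ I_d r/(2πR²) = 1.44×10^-8 T.

1.44×10^-8 T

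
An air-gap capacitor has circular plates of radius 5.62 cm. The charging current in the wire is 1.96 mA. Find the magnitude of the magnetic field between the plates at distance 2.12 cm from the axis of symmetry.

By continuity the displacement current in the gap matches the conduction current: I_d = 1.96×10^-3 A.
For r < R the Ampère–Maxwell law gives B(2πr) = μ₀ I_d (r²/R²), so B = μ₀ I_d r/(2πR²) = (4π×10^-7)(1.96×10^-3)(0.0212)/(2π·0.0562²) = 2.63×10^-9 T.

2.63×10^-9 T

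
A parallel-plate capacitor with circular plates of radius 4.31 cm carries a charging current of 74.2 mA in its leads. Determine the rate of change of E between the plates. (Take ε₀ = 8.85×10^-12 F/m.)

1.44×10^12 V/(m·s)

The displacement current between the plates equals the conduction current, I_d = 74.2 mA.
Then dE/dt = I_d/(ε₀A) = 1.44×10^12 V/(m·s).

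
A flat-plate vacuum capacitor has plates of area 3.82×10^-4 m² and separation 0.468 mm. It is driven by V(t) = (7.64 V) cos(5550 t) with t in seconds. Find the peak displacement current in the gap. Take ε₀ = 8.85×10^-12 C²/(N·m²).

3.06×10^-7 A

(dE/dt)_max = V₀ω/d = 9.060×10^7 V/(m·s); ω = 5550 rad/s.
I_d,max = ε₀ A (dE/dt)_max = (8.85×10^-12)(3.82×10^-4)(9.060×10^7) = 3.06×10^-7 A.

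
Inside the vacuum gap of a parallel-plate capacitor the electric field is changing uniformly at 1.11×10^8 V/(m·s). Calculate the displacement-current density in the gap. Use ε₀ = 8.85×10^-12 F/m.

J_d = ε₀ dE/dt = (8.85×10^-12)(1.11×10^8) = 9.82×10^-4 A/m².

9.82×10^-4 A/m²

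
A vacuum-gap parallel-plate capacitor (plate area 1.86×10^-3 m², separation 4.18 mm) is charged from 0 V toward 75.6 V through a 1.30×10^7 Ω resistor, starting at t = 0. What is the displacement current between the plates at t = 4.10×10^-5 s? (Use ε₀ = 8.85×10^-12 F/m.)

C = ε₀A/d = (8.85×10^-12)(1.86×10^-3)/(4.18×10^-3) = 3.938×10^-12 F, so τ = RC = 5.119×10^-5 s.
The conduction current is I(t) = (V₀/R) e^(−t/τ), and the displacement current between the plates equals it.
t/τ = 0.8009; I_d = (75.6/1.30×10^7) · e^(−0.8009) = (5.815×10^-6)(0.4489) = 2.61×10^-6 A.

2.61×10^-6 A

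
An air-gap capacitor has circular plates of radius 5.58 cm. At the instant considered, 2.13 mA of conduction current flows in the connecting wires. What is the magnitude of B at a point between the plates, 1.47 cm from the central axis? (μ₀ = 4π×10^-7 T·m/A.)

By continuity the displacement current in the gap matches the conduction current: I_d = 2.13×10^-3 A.
∮B·dl = μ₀ I_d,enc with I_d,enc = I_d r²/R² = 1.478×10^-4 A; so B = μ₀ I_d,enc/(2πr) = 2.01×10^-9 T.

2.01×10^-9 T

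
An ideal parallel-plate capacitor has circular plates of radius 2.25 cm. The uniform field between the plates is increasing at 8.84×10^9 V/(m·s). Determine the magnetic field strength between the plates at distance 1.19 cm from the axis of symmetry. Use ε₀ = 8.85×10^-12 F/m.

Total displacement current: I_d = ε₀(πR²)(dE/dt) = (8.85×10^-12)(1.590×10^-3)(8.84×10^9) = 1.244×10^-4 A.
For r < R the Ampère–Maxwell law gives B(2πr) = μ₀ I_d (r²/R²), so B = μ₀ I_d r/(2πR²) = (4π×10^-7)(1.244×10^-4)(0.0119)/(2π·0.0225²) = 5.85×10^-10 T.

5.85×10^-10 T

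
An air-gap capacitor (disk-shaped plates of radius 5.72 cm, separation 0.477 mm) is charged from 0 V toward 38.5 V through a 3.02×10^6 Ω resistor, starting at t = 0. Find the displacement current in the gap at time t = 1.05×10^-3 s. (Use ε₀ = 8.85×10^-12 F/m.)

C = ε₀A/d = (8.85×10^-12)(0.01028)/(4.77×10^-4) = 1.907×10^-10 F and τ = RC = 5.759×10^-4 s. I_d in the gap equals the RC charging current.
I_d(t) = (V₀/R) e^(−t/τ) = 1.275×10^-5 · e^(−1.823) = 2.06×10^-6 A.

2.06×10^-6 A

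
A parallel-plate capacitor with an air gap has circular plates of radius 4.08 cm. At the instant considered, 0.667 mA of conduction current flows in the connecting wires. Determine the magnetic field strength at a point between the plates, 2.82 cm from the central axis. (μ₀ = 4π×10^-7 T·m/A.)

2.26×10^-9 T

Between the plates the displacement current equals the wire current: I_d = 0.667 mA = 6.67×10^-4 A.
For r < R the Ampère–Maxwell law gives B(2πr) = μ₀ I_d (r²/R²), so B = μ₀ I_d r/(2πR²) = (4π×10^-7)(6.67×10^-4)(0.0282)/(2π·0.0408²) = 2.26×10^-9 T.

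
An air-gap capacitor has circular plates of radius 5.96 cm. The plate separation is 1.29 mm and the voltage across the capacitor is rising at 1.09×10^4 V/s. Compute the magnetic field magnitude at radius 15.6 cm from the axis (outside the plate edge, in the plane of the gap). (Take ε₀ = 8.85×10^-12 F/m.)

I_d = C dV/dt with C = ε₀πR²/d = 7.656×10^-11 F, so I_d = (7.656×10^-11)(1.09×10^4) = 8.345×10^-7 A.
With r > R the enclosed displacement current is the full I_d; B = μ₀ I_d / (2πr) = 1.07×10^-12 T.

1.07×10^-12 T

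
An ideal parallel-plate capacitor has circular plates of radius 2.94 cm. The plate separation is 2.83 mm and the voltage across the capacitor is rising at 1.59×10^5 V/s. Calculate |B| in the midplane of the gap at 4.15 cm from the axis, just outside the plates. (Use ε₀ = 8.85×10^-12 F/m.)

6.51×10^-12 T

With E = V/d, dE/dt = 5.618×10^7 V/(m·s) and πR² = 2.715×10^-3 m², giving I_d = ε₀ πR² dE/dt = 1.350×10^-6 A.
Outside the plates the loop encloses all of I_d, so B·2πr = μ₀ I_d and B = 6.51×10^-12 T.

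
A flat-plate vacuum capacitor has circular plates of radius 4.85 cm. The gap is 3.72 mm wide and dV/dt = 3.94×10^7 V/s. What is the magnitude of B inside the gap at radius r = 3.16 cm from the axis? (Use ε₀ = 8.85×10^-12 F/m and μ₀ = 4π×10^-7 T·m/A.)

1.86×10^-9 T

I_d = C dV/dt with C = ε₀πR²/d = 1.758×10^-11 F, so I_d = (1.758×10^-11)(3.94×10^7) = 6.927×10^-4 A.
For r < R the Ampère–Maxwell law gives B(2πr) = μ₀ I_d (r²/R²), so B = μ₀ I_d r/(2πR²) = (4π×10^-7)(6.927×10^-4)(0.0316)/(2π·0.0485²) = 1.86×10^-9 T.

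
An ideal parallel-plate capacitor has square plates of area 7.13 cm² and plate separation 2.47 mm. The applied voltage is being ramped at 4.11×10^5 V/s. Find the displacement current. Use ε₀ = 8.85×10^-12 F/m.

E = V/d so dE/dt = (dV/dt)/d = 1.664×10^8 V/(m·s), and I_d = ε₀ A dE/dt = (8.85×10^-12)(7.13×10^-4)(1.664×10^8) = 1.05×10^-6 A.

1.05×10^-6 A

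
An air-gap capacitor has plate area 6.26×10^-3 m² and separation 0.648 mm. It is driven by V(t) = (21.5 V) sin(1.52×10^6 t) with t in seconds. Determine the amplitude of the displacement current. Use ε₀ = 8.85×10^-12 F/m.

2.79×10^-3 A

The displacement current equals the conduction current C dV/dt, which peaks at C V₀ ω.
With C = ε₀A/d = (8.85×10^-12)(6.26×10^-3)/(6.48×10^-4) = 8.550×10^-11 F and ω = 1.52×10^6 rad/s, I_d,max = (8.550×10^-11)(21.5)(1.52×10^6) = 2.79×10^-3 A.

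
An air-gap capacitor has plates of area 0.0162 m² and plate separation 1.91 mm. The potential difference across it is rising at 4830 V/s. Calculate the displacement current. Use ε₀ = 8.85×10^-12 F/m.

E = V/d so dE/dt = (dV/dt)/d = 2.529×10^6 V/(m·s), and I_d = ε₀ A dE/dt = (8.85×10^-12)(0.0162)(2.529×10^6) = 3.63×10^-7 A.

3.63×10^-7 A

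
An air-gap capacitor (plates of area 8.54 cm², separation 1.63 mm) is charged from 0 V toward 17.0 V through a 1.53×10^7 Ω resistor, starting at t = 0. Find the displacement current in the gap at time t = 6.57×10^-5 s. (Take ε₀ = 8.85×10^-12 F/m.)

4.40×10^-7 A

C = ε₀A/d = (8.85×10^-12)(8.54×10^-4)/(1.63×10^-3) = 4.637×10^-12 F and τ = RC = 7.095×10^-5 s. I_d in the gap equals the RC charging current.
I_d(t) = (V₀/R) e^(−t/τ) = 1.111×10^-6 · e^(−0.9260) = 4.40×10^-7 A.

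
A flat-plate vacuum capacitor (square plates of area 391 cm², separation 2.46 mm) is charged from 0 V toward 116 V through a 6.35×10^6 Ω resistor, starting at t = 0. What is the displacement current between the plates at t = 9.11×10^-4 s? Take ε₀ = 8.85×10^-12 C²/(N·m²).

6.59×10^-6 A

With C = ε₀A/d = (8.85×10^-12)(0.0391)/(2.46×10^-3) = 1.407×10^-10 F, the time constant is τ = RC = 8.934×10^-4 s, so t/τ = 1.020 and e^(−t/τ) = 0.3606.
I_d = I_cond = (V₀/R) e^(−t/τ) = (1.827×10^-5)(0.3606) = 6.59×10^-6 A.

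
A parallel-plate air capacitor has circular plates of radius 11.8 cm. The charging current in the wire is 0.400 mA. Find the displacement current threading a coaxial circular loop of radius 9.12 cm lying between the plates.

2.39×10^-4 A

By continuity the displacement current in the gap matches the conduction current: I_d = 4.00×10^-4 A.
The field is uniform, so I_d,enc = I_d (r/R)² = (4.00×10^-4)(9.12/11.8)² = 2.39×10^-4 A.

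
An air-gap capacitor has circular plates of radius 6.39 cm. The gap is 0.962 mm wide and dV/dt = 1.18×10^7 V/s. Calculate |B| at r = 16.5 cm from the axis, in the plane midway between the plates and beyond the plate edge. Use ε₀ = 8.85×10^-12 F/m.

With E = V/d, dE/dt = 1.227×10^10 V/(m·s) and πR² = 0.01283 m², giving I_d = ε₀ πR² dE/dt = 1.393×10^-3 A.
For r ≥ R the full I_d is enclosed: B = μ₀ I_d/(2πr) = (4π×10^-7)(1.393×10^-3)/(2π·0.165) = 1.69×10^-9 T.

1.69×10^-9 T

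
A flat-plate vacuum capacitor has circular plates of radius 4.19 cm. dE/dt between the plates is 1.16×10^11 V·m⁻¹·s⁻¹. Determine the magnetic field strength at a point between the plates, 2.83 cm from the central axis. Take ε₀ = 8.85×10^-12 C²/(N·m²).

Through the whole plate area (πR² = 5.515×10^-3 m²), I_d = ε₀ πR² dE/dt = 5.662×10^-3 A.
∮B·dl = μ₀ I_d,enc with I_d,enc = I_d r²/R² = 2.583×10^-3 A; so B = μ₀ I_d,enc/(2πr) = 1.83×10^-8 T.

1.83×10^-8 T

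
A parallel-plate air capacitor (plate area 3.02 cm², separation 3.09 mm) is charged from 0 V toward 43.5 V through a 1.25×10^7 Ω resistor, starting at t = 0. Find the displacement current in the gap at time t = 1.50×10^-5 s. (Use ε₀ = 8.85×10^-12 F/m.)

8.69×10^-7 A

C = ε₀A/d = (8.85×10^-12)(3.02×10^-4)/(3.09×10^-3) = 8.650×10^-13 F, so τ = RC = 1.081×10^-5 s.
The conduction current is I(t) = (V₀/R) e^(−t/τ), and the displacement current between the plates equals it.
t/τ = 1.388; I_d = (43.5/1.25×10^7) · e^(−1.388) = (3.480×10^-6)(0.2496) = 8.69×10^-7 A.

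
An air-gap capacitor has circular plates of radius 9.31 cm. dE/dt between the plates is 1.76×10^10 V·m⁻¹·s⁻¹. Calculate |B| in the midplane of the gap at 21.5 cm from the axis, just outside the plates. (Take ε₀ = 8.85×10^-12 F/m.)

3.95×10^-9 T

I_d = ε₀ dΦ_E/dt = ε₀ πR² (dE/dt) = (8.85×10^-12)(0.02723)(1.76×10^10) = 4.241×10^-3 A through the full plate area.
For r ≥ R the full I_d is enclosed: B = μ₀ I_d/(2πr) = (4π×10^-7)(4.241×10^-3)/(2π·0.215) = 3.95×10^-9 T.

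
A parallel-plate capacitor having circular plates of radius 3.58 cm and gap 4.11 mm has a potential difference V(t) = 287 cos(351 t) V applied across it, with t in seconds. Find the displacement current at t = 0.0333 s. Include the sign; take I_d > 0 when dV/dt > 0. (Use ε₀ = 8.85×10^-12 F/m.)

6.72×10^-7 A

dE/dt = (V₀ω/d)·−sin(ωt) with ωt = 11.6883 rad: (287)(351)(0.7695)/(4.11×10^-3) = 1.886×10^7 V/(m·s).
I_d = ε₀ A dE/dt = (8.85×10^-12)(4.026×10^-3)(1.886×10^7) = 6.72×10^-7 A.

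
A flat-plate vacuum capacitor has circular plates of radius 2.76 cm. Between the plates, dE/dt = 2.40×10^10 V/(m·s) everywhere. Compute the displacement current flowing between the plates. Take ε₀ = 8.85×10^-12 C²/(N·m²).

5.08×10^-4 A

I_d = ε₀ A (dE/dt) = (8.85×10^-12)(2.393×10^-3 m²)(2.40×10^10) = 5.08×10^-4 A.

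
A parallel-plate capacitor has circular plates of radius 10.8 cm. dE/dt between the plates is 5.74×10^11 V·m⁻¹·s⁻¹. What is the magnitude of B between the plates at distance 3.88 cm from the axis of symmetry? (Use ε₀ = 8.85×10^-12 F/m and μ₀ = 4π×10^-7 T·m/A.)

Through the whole plate area (πR² = 0.03664 m²), I_d = ε₀ πR² dE/dt = 0.1861 A.
For r < R the Ampère–Maxwell law gives B(2πr) = μ₀ I_d (r²/R²), so B = μ₀ I_d r/(2πR²) = (4π×10^-7)(0.1861)(0.0388)/(2π·0.108²) = 1.24×10^-7 T.

1.24×10^-7 T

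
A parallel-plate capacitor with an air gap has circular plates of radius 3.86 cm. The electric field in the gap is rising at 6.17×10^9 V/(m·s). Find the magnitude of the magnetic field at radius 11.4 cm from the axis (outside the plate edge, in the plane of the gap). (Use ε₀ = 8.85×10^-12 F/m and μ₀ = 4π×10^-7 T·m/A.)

4.48×10^-10 T

Total displacement current: I_d = ε₀(πR²)(dE/dt) = (8.85×10^-12)(4.681×10^-3)(6.17×10^9) = 2.556×10^-4 A.
Outside the plates the loop encloses all of I_d, so B·2πr = μ₀ I_d and B = 4.48×10^-10 T.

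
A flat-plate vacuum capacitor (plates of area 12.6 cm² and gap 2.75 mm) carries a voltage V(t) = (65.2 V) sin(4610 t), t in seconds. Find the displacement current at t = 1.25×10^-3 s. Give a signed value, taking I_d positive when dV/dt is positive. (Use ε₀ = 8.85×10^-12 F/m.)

C = ε₀A/d = (8.85×10^-12)(1.26×10^-3)/(2.75×10^-3) = 4.055×10^-12 F. dV/dt = V₀ω·cos(ωt); at ωt = 5.7625 rad this factor is 0.8675.
I_d = C dV/dt = (4.055×10^-12)(65.2)(4610)(0.8675) = 1.06×10^-6 A.

1.06×10^-6 A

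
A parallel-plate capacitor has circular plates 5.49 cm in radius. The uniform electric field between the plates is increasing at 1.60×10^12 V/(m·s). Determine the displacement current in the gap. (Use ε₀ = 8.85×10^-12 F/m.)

I_d = ε₀ A (dE/dt) = (8.85×10^-12)(9.469×10^-3 m²)(1.60×10^12) = 0.134 A.

0.134 A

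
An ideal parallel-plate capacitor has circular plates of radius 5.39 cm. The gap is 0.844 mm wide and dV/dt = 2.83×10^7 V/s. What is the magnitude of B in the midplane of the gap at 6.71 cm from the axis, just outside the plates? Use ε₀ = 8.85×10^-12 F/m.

I_d = C dV/dt with C = ε₀πR²/d = 9.570×10^-11 F, so I_d = (9.570×10^-11)(2.83×10^7) = 2.708×10^-3 A.
For r ≥ R the full I_d is enclosed: B = μ₀ I_d/(2πr) = (4π×10^-7)(2.708×10^-3)/(2π·0.0671) = 8.07×10^-9 T.

8.07×10^-9 T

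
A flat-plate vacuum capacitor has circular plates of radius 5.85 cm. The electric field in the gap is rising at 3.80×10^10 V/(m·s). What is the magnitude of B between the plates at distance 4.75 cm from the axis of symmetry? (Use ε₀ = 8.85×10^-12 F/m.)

1.00×10^-8 T

Total displacement current: I_d = ε₀(πR²)(dE/dt) = (8.85×10^-12)(0.01075)(3.80×10^10) = 3.615×10^-3 A.
∮B·dl = μ₀ I_d,enc with I_d,enc = I_d r²/R² = 2.383×10^-3 A; so B = μ₀ I_d,enc/(2πr) = 1.00×10^-8 T.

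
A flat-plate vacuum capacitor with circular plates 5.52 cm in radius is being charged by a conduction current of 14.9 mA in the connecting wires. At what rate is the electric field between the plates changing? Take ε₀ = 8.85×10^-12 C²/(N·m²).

1.76×10^11 V/(m·s)

By continuity, I_d in the gap equals the 14.9 mA flowing in the wire.
Since I_d = ε₀ A dE/dt, dE/dt = I_d/(ε₀A) = (0.0149)/((8.85×10^-12)(9.573×10^-3)) = 1.76×10^11 V/(m·s).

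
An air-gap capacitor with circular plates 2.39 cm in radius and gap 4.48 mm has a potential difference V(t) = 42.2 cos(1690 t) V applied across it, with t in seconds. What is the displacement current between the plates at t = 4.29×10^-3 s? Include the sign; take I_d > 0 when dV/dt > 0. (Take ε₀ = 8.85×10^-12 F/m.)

dV/dt = (42.2)(1690)·−sin(7.2501) = -5.870×10^4 V/s.
I_d = C dV/dt with C = ε₀A/d = (8.85×10^-12)(1.795×10^-3)/(4.48×10^-3) = 3.546×10^-12 F, so I_d = (3.546×10^-12)(-5.870×10^4) = -2.08×10^-7 A.

-2.08×10^-7 A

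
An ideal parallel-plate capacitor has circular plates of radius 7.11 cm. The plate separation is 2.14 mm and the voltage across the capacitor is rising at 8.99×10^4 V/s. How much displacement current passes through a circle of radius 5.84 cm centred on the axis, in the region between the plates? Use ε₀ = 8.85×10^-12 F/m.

I_d = C dV/dt with C = ε₀πR²/d = 6.567×10^-11 F, so I_d = (6.567×10^-11)(8.99×10^4) = 5.904×10^-6 A.
Since J_d is uniform, the enclosed fraction is (r/R)² = 0.6747, giving I_d,enc = 3.98×10^-6 A.

3.98×10^-6 A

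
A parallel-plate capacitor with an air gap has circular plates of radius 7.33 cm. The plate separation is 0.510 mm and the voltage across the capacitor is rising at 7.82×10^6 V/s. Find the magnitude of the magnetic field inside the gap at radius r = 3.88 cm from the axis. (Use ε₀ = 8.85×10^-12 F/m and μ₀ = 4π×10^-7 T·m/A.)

3.31×10^-9 T

I_d = C dV/dt with C = ε₀πR²/d = 2.929×10^-10 F, so I_d = (2.929×10^-10)(7.82×10^6) = 2.290×10^-3 A.
For r < R the Ampère–Maxwell law gives B(2πr) = μ₀ I_d (r²/R²), so B = μ₀ I_d r/(2πR²) = (4π×10^-7)(2.290×10^-3)(0.0388)/(2π·0.0733²) = 3.31×10^-9 T.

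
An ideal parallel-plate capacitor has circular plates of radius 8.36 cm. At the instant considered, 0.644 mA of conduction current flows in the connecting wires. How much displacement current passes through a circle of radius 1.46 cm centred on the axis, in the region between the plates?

No conduction current crosses the gap, so I_d there equals the 6.44×10^-4 A in the leads.
Through an area πr² the displacement current is I_d·(πr²/πR²) = I_d (r/R)² = 1.96×10^-5 A.

1.96×10^-5 A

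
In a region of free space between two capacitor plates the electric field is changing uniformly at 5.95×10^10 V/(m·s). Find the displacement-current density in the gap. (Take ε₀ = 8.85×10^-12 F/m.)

J_d = ε₀ ∂E/∂t, so J_d = 0.527 A/m².

0.527 A/m²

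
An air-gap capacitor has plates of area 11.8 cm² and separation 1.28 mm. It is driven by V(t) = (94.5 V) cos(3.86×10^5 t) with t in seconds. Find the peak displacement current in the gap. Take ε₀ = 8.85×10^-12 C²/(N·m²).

2.98×10^-4 A

(dE/dt)_max = V₀ω/d = 2.850×10^10 V/(m·s); ω = 3.86×10^5 rad/s.
I_d,max = ε₀ A (dE/dt)_max = (8.85×10^-12)(1.18×10^-3)(2.850×10^10) = 2.98×10^-4 A.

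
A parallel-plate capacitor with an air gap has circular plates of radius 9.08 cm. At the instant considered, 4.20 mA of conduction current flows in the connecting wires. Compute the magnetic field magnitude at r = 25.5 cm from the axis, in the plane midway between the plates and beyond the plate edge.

Between the plates the displacement current equals the wire current: I_d = 4.20 mA = 4.20×10^-3 A.
Outside the plates the loop encloses all of I_d, so B·2πr = μ₀ I_d and B = 3.29×10^-9 T.

3.29×10^-9 T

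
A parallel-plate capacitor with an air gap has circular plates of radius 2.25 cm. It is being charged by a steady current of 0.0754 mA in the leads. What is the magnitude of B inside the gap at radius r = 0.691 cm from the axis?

Between the plates the displacement current equals the wire current: I_d = 0.0754 mA = 7.54×10^-5 A.
∮B·dl = μ₀ I_d,enc with I_d,enc = I_d r²/R² = 7.112×10^-6 A; so B = μ₀ I_d,enc/(2πr) = 2.06×10^-10 T.

2.06×10^-10 T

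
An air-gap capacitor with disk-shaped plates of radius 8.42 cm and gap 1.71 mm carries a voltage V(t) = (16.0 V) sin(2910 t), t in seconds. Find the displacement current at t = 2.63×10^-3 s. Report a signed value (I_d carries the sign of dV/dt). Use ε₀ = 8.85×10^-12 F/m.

1.07×10^-6 A

dE/dt = (V₀ω/d)·cos(ωt) with ωt = 7.6533 rad: (16.0)(2910)(0.1993)/(1.71×10^-3) = 5.427×10^6 V/(m·s).
I_d = ε₀ A dE/dt = (8.85×10^-12)(0.02227)(5.427×10^6) = 1.07×10^-6 A.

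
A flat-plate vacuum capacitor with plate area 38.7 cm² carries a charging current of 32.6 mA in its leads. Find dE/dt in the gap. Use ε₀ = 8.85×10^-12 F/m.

By continuity, I_d in the gap equals the 32.6 mA flowing in the wire.
Inverting I_d = ε₀ A dE/dt gives dE/dt = 0.0326 / (8.85×10^-12 · 3.87×10^-3) = 9.52×10^11 V/(m·s).

9.52×10^11 V/(m·s)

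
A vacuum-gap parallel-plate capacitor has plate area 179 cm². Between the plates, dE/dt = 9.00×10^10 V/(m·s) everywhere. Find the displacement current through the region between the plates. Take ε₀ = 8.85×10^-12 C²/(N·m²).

0.0143 A

With a uniform field, Φ_E = EA, so I_d = ε₀ A dE/dt = 0.0143 A.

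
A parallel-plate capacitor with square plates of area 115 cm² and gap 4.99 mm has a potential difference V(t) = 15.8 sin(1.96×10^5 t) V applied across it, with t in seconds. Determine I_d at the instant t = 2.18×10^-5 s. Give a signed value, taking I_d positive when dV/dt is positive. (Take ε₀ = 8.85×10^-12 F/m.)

dV/dt = (15.8)(1.96×10^5)·cos(4.2728) = -1.318×10^6 V/s.
I_d = C dV/dt with C = ε₀A/d = (8.85×10^-12)(0.0115)/(4.99×10^-3) = 2.040×10^-11 F, so I_d = (2.040×10^-11)(-1.318×10^6) = -2.69×10^-5 A.

-2.69×10^-5 A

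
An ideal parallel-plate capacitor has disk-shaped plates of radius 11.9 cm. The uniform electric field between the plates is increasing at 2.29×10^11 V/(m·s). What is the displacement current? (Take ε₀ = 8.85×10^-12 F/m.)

With a uniform field, Φ_E = EA, so I_d = ε₀ A dE/dt = 0.0902 A.

0.0902 A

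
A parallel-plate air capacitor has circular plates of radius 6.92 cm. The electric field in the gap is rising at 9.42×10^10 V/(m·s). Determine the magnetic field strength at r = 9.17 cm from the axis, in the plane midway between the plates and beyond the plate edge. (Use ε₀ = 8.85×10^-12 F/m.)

2.74×10^-8 T

I_d = ε₀ dΦ_E/dt = ε₀ πR² (dE/dt) = (8.85×10^-12)(0.01504)(9.42×10^10) = 0.01254 A through the full plate area.
With r > R the enclosed displacement current is the full I_d; B = μ₀ I_d / (2πr) = 2.74×10^-8 T.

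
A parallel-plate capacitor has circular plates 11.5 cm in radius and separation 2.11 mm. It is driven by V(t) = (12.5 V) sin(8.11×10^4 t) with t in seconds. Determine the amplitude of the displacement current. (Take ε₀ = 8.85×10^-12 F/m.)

(dE/dt)_max = V₀ω/d = 4.805×10^8 V/(m·s); ω = 8.11×10^4 rad/s.
I_d,max = ε₀ A (dE/dt)_max = (8.85×10^-12)(0.04155)(4.805×10^8) = 1.77×10^-4 A.

1.77×10^-4 A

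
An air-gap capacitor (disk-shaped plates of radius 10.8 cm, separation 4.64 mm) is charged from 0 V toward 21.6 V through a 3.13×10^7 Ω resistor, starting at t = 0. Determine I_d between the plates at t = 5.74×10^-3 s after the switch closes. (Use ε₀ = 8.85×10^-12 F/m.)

C = ε₀A/d = (8.85×10^-12)(0.03664)/(4.64×10^-3) = 6.988×10^-11 F and τ = RC = 2.187×10^-3 s. I_d in the gap equals the RC charging current.
I_d(t) = (V₀/R) e^(−t/τ) = 6.901×10^-7 · e^(−2.625) = 5.00×10^-8 A.

5.00×10^-8 A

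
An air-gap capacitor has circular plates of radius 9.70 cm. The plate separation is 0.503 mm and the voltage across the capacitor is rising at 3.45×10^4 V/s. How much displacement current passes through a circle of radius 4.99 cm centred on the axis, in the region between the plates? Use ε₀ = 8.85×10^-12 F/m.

I_d = C dV/dt with C = ε₀πR²/d = 5.201×10^-10 F, so I_d = (5.201×10^-10)(3.45×10^4) = 1.794×10^-5 A.
The field is uniform, so I_d,enc = I_d (r/R)² = (1.794×10^-5)(4.99/9.70)² = 4.75×10^-6 A.

4.75×10^-6 A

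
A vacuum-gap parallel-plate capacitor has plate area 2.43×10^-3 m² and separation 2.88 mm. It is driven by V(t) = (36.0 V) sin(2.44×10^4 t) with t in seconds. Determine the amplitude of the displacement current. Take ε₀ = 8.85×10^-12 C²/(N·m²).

(dE/dt)_max = V₀ω/d = 3.050×10^8 V/(m·s); ω = 2.44×10^4 rad/s.
I_d,max = ε₀ A (dE/dt)_max = (8.85×10^-12)(2.43×10^-3)(3.050×10^8) = 6.56×10^-6 A.

6.56×10^-6 A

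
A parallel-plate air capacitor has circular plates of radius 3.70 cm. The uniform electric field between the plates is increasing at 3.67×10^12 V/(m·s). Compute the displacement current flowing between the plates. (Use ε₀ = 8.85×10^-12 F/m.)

With a uniform field, Φ_E = EA, so I_d = ε₀ A dE/dt = 0.140 A.

0.140 A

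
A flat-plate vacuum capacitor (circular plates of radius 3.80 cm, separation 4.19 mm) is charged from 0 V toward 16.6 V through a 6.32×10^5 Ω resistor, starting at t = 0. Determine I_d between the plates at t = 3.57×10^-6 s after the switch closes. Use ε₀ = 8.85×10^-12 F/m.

C = ε₀A/d = (8.85×10^-12)(4.536×10^-3)/(4.19×10^-3) = 9.581×10^-12 F, so τ = RC = 6.055×10^-6 s.
The conduction current is I(t) = (V₀/R) e^(−t/τ), and the displacement current between the plates equals it.
t/τ = 0.5896; I_d = (16.6/6.32×10^5) · e^(−0.5896) = (2.627×10^-5)(0.5545) = 1.46×10^-5 A.

1.46×10^-5 A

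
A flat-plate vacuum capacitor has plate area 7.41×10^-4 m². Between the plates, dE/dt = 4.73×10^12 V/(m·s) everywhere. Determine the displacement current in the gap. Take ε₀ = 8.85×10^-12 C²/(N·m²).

0.0310 A

With a uniform field, Φ_E = EA, so I_d = ε₀ A dE/dt = 0.0310 A.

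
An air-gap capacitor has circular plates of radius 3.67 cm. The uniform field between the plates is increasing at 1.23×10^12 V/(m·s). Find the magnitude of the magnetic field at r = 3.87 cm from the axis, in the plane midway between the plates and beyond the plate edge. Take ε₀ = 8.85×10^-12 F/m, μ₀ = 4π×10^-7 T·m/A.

Total displacement current: I_d = ε₀(πR²)(dE/dt) = (8.85×10^-12)(4.231×10^-3)(1.23×10^12) = 0.04606 A.
With r > R the enclosed displacement current is the full I_d; B = μ₀ I_d / (2πr) = 2.38×10^-7 T.

2.38×10^-7 T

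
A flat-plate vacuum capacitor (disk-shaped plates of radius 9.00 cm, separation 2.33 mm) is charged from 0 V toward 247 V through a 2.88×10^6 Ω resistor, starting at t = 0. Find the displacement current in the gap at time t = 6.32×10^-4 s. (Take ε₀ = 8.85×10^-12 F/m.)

With C = ε₀A/d = (8.85×10^-12)(0.02545)/(2.33×10^-3) = 9.667×10^-11 F, the time constant is τ = RC = 2.784×10^-4 s, so t/τ = 2.270 and e^(−t/τ) = 0.1033.
I_d = I_cond = (V₀/R) e^(−t/τ) = (8.576×10^-5)(0.1033) = 8.86×10^-6 A.

8.86×10^-6 A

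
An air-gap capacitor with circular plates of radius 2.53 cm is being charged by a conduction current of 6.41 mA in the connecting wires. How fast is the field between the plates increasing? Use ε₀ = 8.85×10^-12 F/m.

Charge continuity gives I_d = I = 6.41×10^-3 A between the plates.
Then dE/dt = I_d/(ε₀A) = 3.60×10^11 V/(m·s).

3.60×10^11 V/(m·s)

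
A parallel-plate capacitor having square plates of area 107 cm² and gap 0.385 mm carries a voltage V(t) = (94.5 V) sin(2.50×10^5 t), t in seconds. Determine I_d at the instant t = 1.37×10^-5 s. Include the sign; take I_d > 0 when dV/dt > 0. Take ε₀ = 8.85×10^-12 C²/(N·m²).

C = ε₀A/d = (8.85×10^-12)(0.0107)/(3.85×10^-4) = 2.460×10^-10 F. dV/dt = V₀ω·cos(ωt); at ωt = 3.425 rad this factor is -0.9601.
I_d = C dV/dt = (2.460×10^-10)(94.5)(2.50×10^5)(-0.9601) = -5.58×10^-3 A.

-5.58×10^-3 A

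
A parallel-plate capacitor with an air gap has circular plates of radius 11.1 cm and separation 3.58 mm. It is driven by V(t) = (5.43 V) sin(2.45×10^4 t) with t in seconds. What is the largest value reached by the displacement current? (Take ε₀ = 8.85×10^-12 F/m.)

1.27×10^-5 A

The displacement current equals the conduction current C dV/dt, which peaks at C V₀ ω.
With C = ε₀A/d = (8.85×10^-12)(0.03871)/(3.58×10^-3) = 9.569×10^-11 F and ω = 2.45×10^4 rad/s, I_d,max = (9.569×10^-11)(5.43)(2.45×10^4) = 1.27×10^-5 A.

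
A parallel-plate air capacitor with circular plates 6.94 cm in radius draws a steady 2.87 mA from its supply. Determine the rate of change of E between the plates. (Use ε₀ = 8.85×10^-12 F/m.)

Charge continuity gives I_d = I = 2.87×10^-3 A between the plates.
Since I_d = ε₀ A dE/dt, dE/dt = I_d/(ε₀A) = (2.87×10^-3)/((8.85×10^-12)(0.01513)) = 2.14×10^10 V/(m·s).

2.14×10^10 V/(m·s)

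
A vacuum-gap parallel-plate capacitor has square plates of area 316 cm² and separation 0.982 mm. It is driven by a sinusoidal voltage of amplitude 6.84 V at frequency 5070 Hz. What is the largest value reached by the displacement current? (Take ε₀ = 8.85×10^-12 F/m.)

(dE/dt)_max = V₀ω/d = 2.219×10^8 V/(m·s); ω = 2πf = 3.186×10^4 rad/s.
I_d,max = ε₀ A (dE/dt)_max = (8.85×10^-12)(0.0316)(2.219×10^8) = 6.21×10^-5 A.

6.21×10^-5 A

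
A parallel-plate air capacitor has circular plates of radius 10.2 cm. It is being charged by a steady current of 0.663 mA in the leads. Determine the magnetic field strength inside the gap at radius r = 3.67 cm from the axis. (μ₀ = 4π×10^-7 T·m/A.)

4.68×10^-10 T

By continuity the displacement current in the gap matches the conduction current: I_d = 6.63×10^-4 A.
∮B·dl = μ₀ I_d,enc with I_d,enc = I_d r²/R² = 8.583×10^-5 A; so B = μ₀ I_d,enc/(2πr) = 4.68×10^-10 T.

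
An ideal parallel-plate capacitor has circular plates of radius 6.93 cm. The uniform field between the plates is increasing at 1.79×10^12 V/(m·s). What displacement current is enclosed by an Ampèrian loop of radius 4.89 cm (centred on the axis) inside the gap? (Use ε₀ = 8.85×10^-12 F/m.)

0.119 A

Total displacement current: I_d = ε₀(πR²)(dE/dt) = (8.85×10^-12)(0.01509)(1.79×10^12) = 0.2390 A.
The field is uniform, so I_d,enc = I_d (r/R)² = (0.2390)(4.89/6.93)² = 0.119 A.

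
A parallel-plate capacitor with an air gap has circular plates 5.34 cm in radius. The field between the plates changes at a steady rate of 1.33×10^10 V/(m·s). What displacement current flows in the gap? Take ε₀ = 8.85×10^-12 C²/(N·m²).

I_d = ε₀ A (dE/dt) = (8.85×10^-12)(8.958×10^-3 m²)(1.33×10^10) = 1.05×10^-3 A.

1.05×10^-3 A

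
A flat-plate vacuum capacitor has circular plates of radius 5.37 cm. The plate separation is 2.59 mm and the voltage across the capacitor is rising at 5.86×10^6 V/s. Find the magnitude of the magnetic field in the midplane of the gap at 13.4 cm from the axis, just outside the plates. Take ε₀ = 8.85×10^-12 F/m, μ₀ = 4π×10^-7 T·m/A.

2.71×10^-10 T

dE/dt = (dV/dt)/d = 2.263×10^9 V/(m·s); I_d = ε₀(πR²)(dE/dt) = (8.85×10^-12)(9.059×10^-3)(2.263×10^9) = 1.814×10^-4 A.
Outside the plates the loop encloses all of I_d, so B·2πr = μ₀ I_d and B = 2.71×10^-10 T.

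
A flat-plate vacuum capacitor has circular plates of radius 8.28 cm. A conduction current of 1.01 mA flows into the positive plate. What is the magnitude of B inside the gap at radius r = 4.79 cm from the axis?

Between the plates the displacement current equals the wire current: I_d = 1.01 mA = 1.01×10^-3 A.
For r < R the Ampère–Maxwell law gives B(2πr) = μ₀ I_d (r²/R²), so B = μ₀ I_d r/(2πR²) = (4π×10^-7)(1.01×10^-3)(0.0479)/(2π·0.0828²) = 1.41×10^-9 T.

1.41×10^-9 T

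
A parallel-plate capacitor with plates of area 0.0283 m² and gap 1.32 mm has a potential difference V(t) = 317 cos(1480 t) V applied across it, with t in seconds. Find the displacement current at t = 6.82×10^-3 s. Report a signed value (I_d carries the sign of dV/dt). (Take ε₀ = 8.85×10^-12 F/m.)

5.52×10^-5 A

dE/dt = (V₀ω/d)·−sin(ωt) with ωt = 10.0936 rad: (317)(1480)(0.6201)/(1.32×10^-3) = 2.204×10^8 V/(m·s).
I_d = ε₀ A dE/dt = (8.85×10^-12)(0.0283)(2.204×10^8) = 5.52×10^-5 A.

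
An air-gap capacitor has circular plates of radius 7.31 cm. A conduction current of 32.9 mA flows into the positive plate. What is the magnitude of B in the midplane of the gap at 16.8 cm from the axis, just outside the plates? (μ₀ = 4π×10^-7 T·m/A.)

Between the plates the displacement current equals the wire current: I_d = 32.9 mA = 0.0329 A.
With r > R the enclosed displacement current is the full I_d; B = μ₀ I_d / (2πr) = 3.92×10^-8 T.

3.92×10^-8 T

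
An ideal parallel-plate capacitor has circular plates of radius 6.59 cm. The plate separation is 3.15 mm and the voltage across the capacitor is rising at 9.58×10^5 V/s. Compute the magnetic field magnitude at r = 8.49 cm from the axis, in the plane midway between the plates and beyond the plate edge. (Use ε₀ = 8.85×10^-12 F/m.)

I_d = C dV/dt with C = ε₀πR²/d = 3.832×10^-11 F, so I_d = (3.832×10^-11)(9.58×10^5) = 3.671×10^-5 A.
With r > R the enclosed displacement current is the full I_d; B = μ₀ I_d / (2πr) = 8.65×10^-11 T.

8.65×10^-11 T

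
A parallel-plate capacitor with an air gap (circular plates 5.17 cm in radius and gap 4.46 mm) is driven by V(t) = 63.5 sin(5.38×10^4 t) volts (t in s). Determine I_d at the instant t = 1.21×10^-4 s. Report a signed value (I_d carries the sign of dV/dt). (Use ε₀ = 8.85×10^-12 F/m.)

5.55×10^-5 A

dV/dt = (63.5)(5.38×10^4)·cos(6.5098) = 3.329×10^6 V/s.
I_d = C dV/dt with C = ε₀A/d = (8.85×10^-12)(8.397×10^-3)/(4.46×10^-3) = 1.666×10^-11 F, so I_d = (1.666×10^-11)(3.329×10^6) = 5.55×10^-5 A.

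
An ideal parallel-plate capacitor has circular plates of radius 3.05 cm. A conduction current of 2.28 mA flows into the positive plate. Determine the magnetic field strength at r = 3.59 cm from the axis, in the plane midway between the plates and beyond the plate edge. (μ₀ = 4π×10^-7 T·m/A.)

1.27×10^-8 T

By continuity the displacement current in the gap matches the conduction current: I_d = 2.28×10^-3 A.
For r ≥ R the full I_d is enclosed: B = μ₀ I_d/(2πr) = (4π×10^-7)(2.28×10^-3)/(2π·0.0359) = 1.27×10^-8 T.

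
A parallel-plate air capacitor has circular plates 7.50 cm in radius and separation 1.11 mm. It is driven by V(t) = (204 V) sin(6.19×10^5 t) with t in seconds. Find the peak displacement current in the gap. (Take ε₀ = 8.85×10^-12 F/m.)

0.0178 A

C = ε₀A/d = (8.85×10^-12)(0.01767)/(1.11×10^-3) = 1.409×10^-10 F; ω = 6.19×10^5 rad/s.
I_d = C dV/dt, so |I_d|_max = C V₀ ω = (1.409×10^-10)(204)(6.19×10^5) = 0.0178 A.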